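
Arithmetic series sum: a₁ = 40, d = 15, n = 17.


aₙ = 40 + (17-1)×15 = 280
Sₙ = n(a₁+aₙ)/2 = 17×(40+280)/2
= 17×320/2 = 2720

S_17 = 2720


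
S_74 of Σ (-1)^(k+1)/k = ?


S = 1 - 1/2 + 1/3 - 1/4 + 1/5 - 1/6 + 1/7 - 1/8 ± ...
= 0.6864
(Full series converges to +ln(2) ≈ +0.6931)

S_74 = 0.6864


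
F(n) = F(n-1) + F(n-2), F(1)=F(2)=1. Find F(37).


Fibonacci sequence: 1, 1, 2, 3, 5, 8, 13, 21, 34, 55, 89, ...
F(37) = 24157817

F(37) = 24157817


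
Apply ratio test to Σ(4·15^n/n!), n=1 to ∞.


aₙ = 4·15^n/n!
a_{n+1}/aₙ = 15^(n+1)/(n+1)! × n!/15^n  (constant 4 cancels)
= 15/(n+1)
L = lim(n→∞) 15/(n+1) = 0
L < 1 → series CONVERGES

Converges (ratio test: L = 0 < 1)


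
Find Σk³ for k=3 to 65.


Σₖ₌3^65 k³ = [65·66/2]² − [2·3/2]²
= 4601025 − 9 = 4601016

Σk³ = 4601016


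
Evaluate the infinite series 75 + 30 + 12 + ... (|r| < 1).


S∞ = a₁/(1-r) = 75/(1 - 2/5)
= 75/(3/5)
= 125

S∞ = 125


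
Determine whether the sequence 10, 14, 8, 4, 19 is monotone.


Differences: 4, -6, -4, 15
Difference at position 1 is +4 (> 0) but position 2 is -6 (< 0) — sequence both rises and falls
→ NOT monotonic

Not monotonic


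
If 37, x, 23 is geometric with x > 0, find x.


GM = √(37×23) = √851 = 29.1719

GM = 29.1719


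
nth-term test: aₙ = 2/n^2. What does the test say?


lim(n→∞) 2/n^2 = 0
lim aₙ = 0 → nth-term test is INCONCLUSIVE
(Need other tests; this is actually a convergent p-series with p=2 > 1)

Inconclusive (lim aₙ = 0; need another test)


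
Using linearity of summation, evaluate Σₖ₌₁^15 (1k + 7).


Σ(1k+7) = 1·Σk + 7·n
= 1·120 + 7·15
= 120 + 105 = 225

Σ = 225


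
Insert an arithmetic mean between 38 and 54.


AM = (38 + 54)/2 = 92/2 = 46

AM = 46


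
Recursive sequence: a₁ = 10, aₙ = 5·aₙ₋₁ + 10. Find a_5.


Computing step by step:
a_1 = 10
a_2 = 60
a_3 = 310
a_4 = 1560
a_5 = 7810


a_5 = 7810


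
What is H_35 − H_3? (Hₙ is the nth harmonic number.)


Σₖ₌4^35 1/k = 1/4 + 1/5 + 1/6 + ... + 1/35
= 30370011182509/13127595717600
≈ 2.3134

Sum = 30370011182509/13127595717600 ≈ 2.3134


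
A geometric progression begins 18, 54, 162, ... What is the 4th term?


aₙ = a₁·r^(n-1)
= 18×3^3
= 18×27
= 486

a_4 = 486


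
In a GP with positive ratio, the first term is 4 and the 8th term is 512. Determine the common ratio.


r^(n-1) = aₙ/a₁
r^7 = 512/4 = 128
r = 128^(1/7)
= 2

r = 2


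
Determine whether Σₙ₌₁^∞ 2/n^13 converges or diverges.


p-series test: Σ c/n^p converges if p > 1, diverges if p ≤ 1 (constant c > 0 doesn't affect convergence).
p = 13
13 > 1 → CONVERGES

Converges (p = 13 > 1)


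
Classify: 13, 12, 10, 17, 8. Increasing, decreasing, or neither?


Differences: -1, -2, 7, -9
Difference at position 3 is +7 (> 0) but position 1 is -1 (< 0) — sequence both rises and falls
→ NOT monotonic

Not monotonic


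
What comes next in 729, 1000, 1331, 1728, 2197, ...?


Pattern: perfect cubes: n³
Terms: 729, 1000, 1331, 1728, 2197
Next term = 2744

Next term = 2744


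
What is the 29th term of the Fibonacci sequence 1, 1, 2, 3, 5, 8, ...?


Fibonacci sequence: 1, 1, 2, 3, 5, 8, 13, 21, 34, 55, 89, ...
F(29) = 514229

F(29) = 514229


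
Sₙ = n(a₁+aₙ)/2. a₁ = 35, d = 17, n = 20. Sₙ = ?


aₙ = 35 + (20-1)×17 = 358
Sₙ = n(a₁+aₙ)/2 = 20×(35+358)/2
= 20×393/2 = 3930

S_20 = 3930


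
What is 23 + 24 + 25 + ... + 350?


Σₖ₌23^350 k = Σₖ₌₁^350 k − Σₖ₌₁^22 k
= 350·351/2 − 22·23/2
= 61425 − 253 = 61172

Σk = 61172


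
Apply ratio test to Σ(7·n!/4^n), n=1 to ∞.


aₙ = 7·n!/4^n
a_{n+1}/aₙ = (n+1)!/4^(n+1) × 4^n/n!  (constant 7 cancels)
= (n+1)/4
L = lim(n→∞) (n+1)/4 = ∞
L > 1 → series DIVERGES

Diverges (ratio test: L = ∞ > 1)


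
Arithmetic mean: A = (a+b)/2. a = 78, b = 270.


AM = (78 + 270)/2 = 348/2 = 174

AM = 174


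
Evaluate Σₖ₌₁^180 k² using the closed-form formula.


n = 180
n(n+1)(2n+1)/6 = 180×181×361/6
= 11761380/6 = 1960230

Σk² = 1960230


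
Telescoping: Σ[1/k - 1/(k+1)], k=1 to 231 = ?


Telescoping: adjacent terms cancel.
= 1/1 - 1/232
= 1 - 1/232 = 231/232

Sum = 231/232


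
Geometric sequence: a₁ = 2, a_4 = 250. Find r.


r^(n-1) = aₙ/a₁
r^3 = 250/2 = 125
r = 125^(1/3)
= 5

r = 5


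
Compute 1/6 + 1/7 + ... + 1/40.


Σₖ₌6^40 1/k = 1/6 + 1/7 + 1/8 + ... + 1/40
= 969115336318573/485721041551200
≈ 1.9952

Sum = 969115336318573/485721041551200 ≈ 1.9952


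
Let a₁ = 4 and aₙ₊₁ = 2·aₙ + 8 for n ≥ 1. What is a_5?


Computing step by step:
a_1 = 4
a_2 = 16
a_3 = 40
a_4 = 88
a_5 = 184


a_5 = 184


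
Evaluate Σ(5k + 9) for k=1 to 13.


Σ(5k+9) = 5·Σk + 9·n
= 5·91 + 9·13
= 455 + 117 = 572

Σ = 572


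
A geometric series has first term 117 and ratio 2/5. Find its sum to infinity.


S∞ = a₁/(1-r) = 117/(1 - 2/5)
= 117/(3/5)
= 195

S∞ = 195


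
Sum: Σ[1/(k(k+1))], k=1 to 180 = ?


1/(k(k+1)) = 1/k - 1/(k+1) (partial fractions)
Telescoping: Σ = 1 - 1/181 = 180/181

Sum = 180/181


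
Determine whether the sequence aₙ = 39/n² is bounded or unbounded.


a₁ = 39, a₂ = 39/4, a₃ = 39/9, ...
0 < aₙ ≤ 39 for all n ≥ 1
The sequence IS bounded

Bounded (0 < aₙ ≤ 39)


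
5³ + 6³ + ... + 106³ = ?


Σₖ₌5^106 k³ = [106·107/2]² − [4·5/2]²
= 32160241 − 100 = 32160141

Σk³ = 32160141


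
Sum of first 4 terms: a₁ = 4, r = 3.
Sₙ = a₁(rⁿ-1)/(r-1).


Sₙ = 4×(3^4 - 1)/(3 - 1)
= 4×(81 - 1)/2
= 4×80/2
= 160

S_4 = 160


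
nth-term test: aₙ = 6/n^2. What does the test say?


lim(n→∞) 6/n^2 = 0
lim aₙ = 0 → nth-term test is INCONCLUSIVE
(Need other tests; this is actually a convergent p-series with p=2 > 1)

Inconclusive (lim aₙ = 0; need another test)


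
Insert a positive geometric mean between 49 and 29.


GM = √(49×29) = √1421 = 37.6962

GM = 37.6962


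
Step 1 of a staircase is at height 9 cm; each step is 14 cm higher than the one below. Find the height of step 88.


aₙ = a₁ + (n-1)d
= 9 + (88-1)×14
= 9 + 1218
= 1227

a_88 = 1227


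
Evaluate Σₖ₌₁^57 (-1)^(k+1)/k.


S = 1 - 1/2 + 1/3 - 1/4 + 1/5 - 1/6 + 1/7 - 1/8 ± ...
= 0.7018
(Full series converges to +ln(2) ≈ +0.6931)

S_57 = 0.7018


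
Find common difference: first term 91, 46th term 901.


d = (aₙ - a₁)/(n-1)
= (901 - 91)/(46-1)
= 810/45 = 18

d = 18


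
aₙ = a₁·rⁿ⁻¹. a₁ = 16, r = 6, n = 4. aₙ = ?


aₙ = a₁·r^(n-1)
= 16×6^3
= 16×216
= 3456

a_4 = 3456


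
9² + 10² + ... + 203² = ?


Σₖ₌9^203 k² = Σₖ₌₁^203 k² − Σₖ₌₁^8 k²
= 203·204·407/6 − 8·9·17/6
= 2809114 − 204 = 2808910

Σk² = 2808910


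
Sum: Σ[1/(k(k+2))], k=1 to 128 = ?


1/(k(k+2)) = (1/2)·(1/k - 1/(k+2)) (partial fractions)
Telescoping: Σ = (1/2)·(1 + 1/2 - 1/129 - 1/130) = 6224/8385

Sum = 6224/8385


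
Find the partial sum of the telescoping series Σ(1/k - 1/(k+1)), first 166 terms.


Telescoping: adjacent terms cancel.
= 1/1 - 1/167
= 1 - 1/167 = 166/167

Sum = 166/167


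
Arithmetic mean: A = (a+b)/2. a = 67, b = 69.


AM = (67 + 69)/2 = 136/2 = 68

AM = 68


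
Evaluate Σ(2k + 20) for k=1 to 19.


Σ(2k+20) = 2·Σk + 20·n
= 2·190 + 20·19
= 380 + 380 = 760

Σ = 760


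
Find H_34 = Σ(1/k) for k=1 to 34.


H_34 = 1/1 + 1/2 + 1/3 + ... + 1/34
= 54062195834749/13127595717600
≈ 4.1182

H_34 = 54062195834749/13127595717600 ≈ 4.1182


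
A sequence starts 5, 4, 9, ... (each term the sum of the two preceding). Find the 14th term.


Computing iteratively: 5, 4, 9, 13, 22, 35, 57, 92, 149, 241, 390, 631, ...
a_14 = 1652

a_14 = 1652


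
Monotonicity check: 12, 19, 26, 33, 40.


Differences: 7, 7, 7, 7
All differences > 0 → strictly INCREASING

Monotonically increasing


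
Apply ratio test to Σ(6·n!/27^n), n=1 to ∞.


aₙ = 6·n!/27^n
a_{n+1}/aₙ = (n+1)!/27^(n+1) × 27^n/n!  (constant 6 cancels)
= (n+1)/27
L = lim(n→∞) (n+1)/27 = ∞
L > 1 → series DIVERGES

Diverges (ratio test: L = ∞ > 1)


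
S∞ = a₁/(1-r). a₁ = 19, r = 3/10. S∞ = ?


S∞ = a₁/(1-r) = 19/(1 - 3/10)
= 19/(7/10)
= 190/7

S∞ = 190/7


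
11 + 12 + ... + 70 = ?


Σₖ₌11^70 k = Σₖ₌₁^70 k − Σₖ₌₁^10 k
= 70·71/2 − 10·11/2
= 2485 − 55 = 2430

Σk = 2430


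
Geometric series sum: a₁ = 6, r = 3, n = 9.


Sₙ = 6×(3^9 - 1)/(3 - 1)
= 6×(19683 - 1)/2
= 6×19682/2
= 59046

S_9 = 59046


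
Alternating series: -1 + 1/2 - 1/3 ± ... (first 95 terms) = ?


S = -1 + 1/2 - 1/3 + 1/4 - 1/5 + 1/6 - 1/7 + 1/8 ± ...
= -0.6984
(Full series converges to -ln(2) ≈ -0.6931)

S_95 = -0.6984


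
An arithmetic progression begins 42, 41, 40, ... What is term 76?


aₙ = a₁ + (n-1)d
= 42 + (76-1)×-1
= 42 - 75
= -33

a_76 = -33


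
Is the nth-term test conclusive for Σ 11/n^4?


lim(n→∞) 11/n^4 = 0
lim aₙ = 0 → nth-term test is INCONCLUSIVE
(Need other tests; this is actually a convergent p-series with p=4 > 1)

Inconclusive (lim aₙ = 0; need another test)


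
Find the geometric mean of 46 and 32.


GM = √(46×32) = √1472 = 38.3667

GM = 38.3667


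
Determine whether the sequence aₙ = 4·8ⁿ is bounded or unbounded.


aₙ = 4·8ⁿ → as n→∞, aₙ→∞ (since base 8 > 1)
No finite upper bound exists
The sequence is UNBOUNDED

Unbounded (aₙ → ∞ as n → ∞)


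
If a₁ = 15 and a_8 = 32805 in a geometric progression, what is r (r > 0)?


r^(n-1) = aₙ/a₁
r^7 = 32805/15 = 2187
r = 2187^(1/7)
= 3

r = 3


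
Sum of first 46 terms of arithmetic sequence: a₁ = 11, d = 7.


aₙ = 11 + (46-1)×7 = 326
Sₙ = n(a₁+aₙ)/2 = 46×(11+326)/2
= 46×337/2 = 7751

S_46 = 7751


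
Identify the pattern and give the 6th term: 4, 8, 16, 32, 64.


Pattern: powers of 2: 2ⁿ
Terms: 4, 8, 16, 32, 64
Next term = 128

Next term = 128


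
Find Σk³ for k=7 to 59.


Σₖ₌7^59 k³ = [59·60/2]² − [6·7/2]²
= 3132900 − 441 = 3132459

Σk³ = 3132459


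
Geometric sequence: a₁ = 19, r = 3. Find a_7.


aₙ = a₁·r^(n-1)
= 19×3^6
= 19×729
= 13851

a_7 = 13851


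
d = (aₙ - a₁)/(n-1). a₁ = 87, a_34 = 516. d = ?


d = (aₙ - a₁)/(n-1)
= (516 - 87)/(34-1)
= 429/33 = 13

d = 13


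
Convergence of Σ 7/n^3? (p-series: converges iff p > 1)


p-series test: Σ c/n^p converges if p > 1, diverges if p ≤ 1 (constant c > 0 doesn't affect convergence).
p = 3
3 > 1 → CONVERGES

Converges (p = 3 > 1)


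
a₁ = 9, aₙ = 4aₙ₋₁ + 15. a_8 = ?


Computing step by step:
a_1 = 9
a_2 = 51
a_3 = 219
a_4 = 891
a_5 = 3579
a_6 = 14331
a_7 = 57339
a_8 = 229371


a_8 = 229371


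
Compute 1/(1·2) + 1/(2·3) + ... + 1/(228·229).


1/(k(k+1)) = 1/k - 1/(k+1) (partial fractions)
Telescoping: Σ = 1 - 1/229 = 228/229

Sum = 228/229


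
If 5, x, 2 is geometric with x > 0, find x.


GM = √(5×2) = √10 = 3.1623

GM = 3.1623


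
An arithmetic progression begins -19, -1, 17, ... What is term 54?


aₙ = a₁ + (n-1)d
= -19 + (54-1)×18
= -19 + 954
= 935

a_54 = 935


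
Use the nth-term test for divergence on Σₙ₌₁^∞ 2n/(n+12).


lim(n→∞) 2n/(n+12) = 2/1 = 2  (divide numerator and denominator by n)
lim aₙ = 2 ≠ 0 → series DIVERGES

Diverges (lim aₙ = 2 ≠ 0)


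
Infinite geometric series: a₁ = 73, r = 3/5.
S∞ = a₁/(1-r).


S∞ = a₁/(1-r) = 73/(1 - 3/5)
= 73/(2/5)
= 365/2

S∞ = 365/2


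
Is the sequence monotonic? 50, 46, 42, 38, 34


Differences: -4, -4, -4, -4
All differences < 0 → strictly DECREASING

Monotonically decreasing


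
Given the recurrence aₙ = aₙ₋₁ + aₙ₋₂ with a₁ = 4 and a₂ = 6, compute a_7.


Computing iteratively: 4, 6, 10, 16, 26, 42, 68
a_7 = 68

a_7 = 68


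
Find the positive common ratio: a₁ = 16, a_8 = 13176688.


r^(n-1) = aₙ/a₁
r^7 = 13176688/16 = 823543
r = 823543^(1/7)
= 7

r = 7


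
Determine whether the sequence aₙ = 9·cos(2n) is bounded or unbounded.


For all n, -1 ≤ cos(2n) ≤ 1, so -9 ≤ 9·cos(2n) ≤ 9
Lower bound: -9, Upper bound: 9
The sequence IS bounded

Bounded (-9 ≤ aₙ ≤ 9)


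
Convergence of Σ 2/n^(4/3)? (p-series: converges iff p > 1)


p-series test: Σ c/n^p converges if p > 1, diverges if p ≤ 1 (constant c > 0 doesn't affect convergence).
p = 4/3
4/3 > 1 → CONVERGES

Converges (p = 4/3 > 1)


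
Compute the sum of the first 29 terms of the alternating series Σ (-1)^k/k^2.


S = -1 + 1/4 - 1/9 + 1/16 - 1/25 + 1/36 - 1/49 + 1/64 ± ...
= -0.823
(Full series converges to -π²/12 ≈ -0.8225)

S_29 = -0.823


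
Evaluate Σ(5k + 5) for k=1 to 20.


Σ(5k+5) = 5·Σk + 5·n
= 5·210 + 5·20
= 1050 + 100 = 1150

Σ = 1150


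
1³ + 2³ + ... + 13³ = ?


n(n+1)/2 = 13×14/2 = 91
Σk³ = 91² = 8281

Σk³ = 8281


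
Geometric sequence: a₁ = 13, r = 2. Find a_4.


aₙ = a₁·r^(n-1)
= 13×2^3
= 13×8
= 104

a_4 = 104


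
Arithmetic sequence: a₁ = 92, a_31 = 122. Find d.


d = (aₙ - a₁)/(n-1)
= (122 - 92)/(31-1)
= 30/30 = 1

d = 1


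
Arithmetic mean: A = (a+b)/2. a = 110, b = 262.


AM = (110 + 262)/2 = 372/2 = 186

AM = 186


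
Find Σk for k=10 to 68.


Σₖ₌10^68 k = Σₖ₌₁^68 k − Σₖ₌₁^9 k
= 68·69/2 − 9·10/2
= 2346 − 45 = 2301

Σk = 2301


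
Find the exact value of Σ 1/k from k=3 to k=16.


Σₖ₌3^16 1/k = 1/3 + 1/4 + 1/5 + ... + 1/16
= 1355479/720720
≈ 1.8807

Sum = 1355479/720720 ≈ 1.8807


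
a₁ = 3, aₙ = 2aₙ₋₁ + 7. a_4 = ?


Computing step by step:
a_1 = 3
a_2 = 13
a_3 = 33
a_4 = 73


a_4 = 73


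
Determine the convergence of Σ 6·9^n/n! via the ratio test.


aₙ = 6·9^n/n!
a_{n+1}/aₙ = 9^(n+1)/(n+1)! × n!/9^n  (constant 6 cancels)
= 9/(n+1)
L = lim(n→∞) 9/(n+1) = 0
L < 1 → series CONVERGES

Converges (ratio test: L = 0 < 1)


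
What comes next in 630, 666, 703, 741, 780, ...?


Pattern: triangular numbers: n(n+1)/2
Terms: 630, 666, 703, 741, 780
Next term = 820

Next term = 820


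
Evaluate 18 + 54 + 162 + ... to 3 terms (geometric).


Sₙ = 18×(3^3 - 1)/(3 - 1)
= 18×(27 - 1)/2
= 18×26/2
= 234

S_3 = 234


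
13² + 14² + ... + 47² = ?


Σₖ₌13^47 k² = Σₖ₌₁^47 k² − Σₖ₌₁^12 k²
= 47·48·95/6 − 12·13·25/6
= 35720 − 650 = 35070

Σk² = 35070


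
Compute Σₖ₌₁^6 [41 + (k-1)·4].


aₙ = 41 + (6-1)×4 = 61
Sₙ = n(a₁+aₙ)/2 = 6×(41+61)/2
= 6×102/2 = 306

S_6 = 306


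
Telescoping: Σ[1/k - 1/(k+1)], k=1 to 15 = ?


Telescoping: adjacent terms cancel.
= 1/1 - 1/16
= 1 - 1/16 = 15/16

Sum = 15/16


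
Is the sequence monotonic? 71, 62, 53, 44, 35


Differences: -9, -9, -9, -9
All differences < 0 → strictly DECREASING

Monotonically decreasing


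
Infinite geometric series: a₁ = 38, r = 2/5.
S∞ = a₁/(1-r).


S∞ = a₁/(1-r) = 38/(1 - 2/5)
= 38/(3/5)
= 190/3

S∞ = 190/3


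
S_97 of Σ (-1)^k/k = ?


S = -1 + 1/2 - 1/3 + 1/4 - 1/5 + 1/6 - 1/7 + 1/8 ± ...
= -0.6983
(Full series converges to -ln(2) ≈ -0.6931)

S_97 = -0.6983


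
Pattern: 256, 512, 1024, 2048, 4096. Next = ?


Pattern: powers of 2: 2ⁿ
Terms: 256, 512, 1024, 2048, 4096
Next term = 8192

Next term = 8192


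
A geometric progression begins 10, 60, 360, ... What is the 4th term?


aₙ = a₁·r^(n-1)
= 10×6^3
= 10×216
= 2160

a_4 = 2160


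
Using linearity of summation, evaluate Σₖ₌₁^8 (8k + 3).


Σ(8k+3) = 8·Σk + 3·n
= 8·36 + 3·8
= 288 + 24 = 312

Σ = 312


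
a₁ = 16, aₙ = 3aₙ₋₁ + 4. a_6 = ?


Computing step by step:
a_1 = 16
a_2 = 52
a_3 = 160
a_4 = 484
a_5 = 1456
a_6 = 4372


a_6 = 4372


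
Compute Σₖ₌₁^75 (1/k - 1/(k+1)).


Telescoping: adjacent terms cancel.
= 1/1 - 1/76
= 1 - 1/76 = 75/76

Sum = 75/76


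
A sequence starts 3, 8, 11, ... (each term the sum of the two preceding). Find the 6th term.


Computing iteratively: 3, 8, 11, 19, 30, 49
a_6 = 49

a_6 = 49


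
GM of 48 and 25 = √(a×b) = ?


GM = √(48×25) = √1200 = 34.641

GM = 34.641


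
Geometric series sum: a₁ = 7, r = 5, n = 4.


Sₙ = 7×(5^4 - 1)/(5 - 1)
= 7×(625 - 1)/4
= 7×624/4
= 1092

S_4 = 1092


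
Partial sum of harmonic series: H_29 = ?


H_29 = 1/1 + 1/2 + 1/3 + ... + 1/29
= 9227046511387/2329089562800
≈ 3.9617

H_29 = 9227046511387/2329089562800 ≈ 3.9617


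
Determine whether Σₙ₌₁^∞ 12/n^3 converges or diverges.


p-series test: Σ c/n^p converges if p > 1, diverges if p ≤ 1 (constant c > 0 doesn't affect convergence).
p = 3
3 > 1 → CONVERGES

Converges (p = 3 > 1)


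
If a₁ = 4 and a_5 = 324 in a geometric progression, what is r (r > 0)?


r^(n-1) = aₙ/a₁
r^4 = 324/4 = 81
r = 81^(1/4)
= ±3; taking r > 0 gives r = 3

r = 3


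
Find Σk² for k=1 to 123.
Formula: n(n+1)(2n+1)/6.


n = 123
n(n+1)(2n+1)/6 = 123×124×247/6
= 3767244/6 = 627874

Σk² = 627874


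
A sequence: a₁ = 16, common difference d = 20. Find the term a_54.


aₙ = a₁ + (n-1)d
= 16 + (54-1)×20
= 16 + 1060
= 1076

a_54 = 1076


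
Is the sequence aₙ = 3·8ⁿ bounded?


aₙ = 3·8ⁿ → as n→∞, aₙ→∞ (since base 8 > 1)
No finite upper bound exists
The sequence is UNBOUNDED

Unbounded (aₙ → ∞ as n → ∞)


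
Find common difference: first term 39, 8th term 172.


d = (aₙ - a₁)/(n-1)
= (172 - 39)/(8-1)
= 133/7 = 19

d = 19


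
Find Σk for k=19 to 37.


Σₖ₌19^37 k = Σₖ₌₁^37 k − Σₖ₌₁^18 k
= 37·38/2 − 18·19/2
= 703 − 171 = 532

Σk = 532


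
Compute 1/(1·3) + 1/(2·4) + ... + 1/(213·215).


1/(k(k+2)) = (1/2)·(1/k - 1/(k+2)) (partial fractions)
Telescoping: Σ = (1/2)·(1 + 1/2 - 1/214 - 1/215) = 34293/46010

Sum = 34293/46010


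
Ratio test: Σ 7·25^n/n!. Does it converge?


aₙ = 7·25^n/n!
a_{n+1}/aₙ = 25^(n+1)/(n+1)! × n!/25^n  (constant 7 cancels)
= 25/(n+1)
L = lim(n→∞) 25/(n+1) = 0
L < 1 → series CONVERGES

Converges (ratio test: L = 0 < 1)


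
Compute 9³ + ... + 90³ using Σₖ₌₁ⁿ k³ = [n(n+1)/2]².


Σₖ₌9^90 k³ = [90·91/2]² − [8·9/2]²
= 16769025 − 1296 = 16767729

Σk³ = 16767729


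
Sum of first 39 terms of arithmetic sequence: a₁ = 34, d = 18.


aₙ = 34 + (39-1)×18 = 718
Sₙ = n(a₁+aₙ)/2 = 39×(34+718)/2
= 39×752/2 = 14664

S_39 = 14664


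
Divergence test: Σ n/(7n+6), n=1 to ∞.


lim(n→∞) n/(7n+6) = 1/7 = 1/7  (divide numerator and denominator by n)
lim aₙ = 1/7 ≠ 0 → series DIVERGES

Diverges (lim aₙ = 1/7 ≠ 0)


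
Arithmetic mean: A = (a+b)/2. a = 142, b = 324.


AM = (142 + 324)/2 = 466/2 = 233

AM = 233


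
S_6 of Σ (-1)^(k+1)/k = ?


S = 1 - 1/2 + 1/3 - 1/4 + 1/5 - 1/6
= 0.6167
(Full series converges to +ln(2) ≈ +0.6931)

S_6 = 0.6167


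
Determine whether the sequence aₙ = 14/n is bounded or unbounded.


a₁ = 14, a₂ = 14/2, a₃ = 14/3, ...
0 < aₙ ≤ 14 for all n ≥ 1
Lower bound: 0, Upper bound: 14
The sequence IS bounded

Bounded (0 < aₙ ≤ 14)


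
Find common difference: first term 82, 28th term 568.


d = (aₙ - a₁)/(n-1)
= (568 - 82)/(28-1)
= 486/27 = 18

d = 18


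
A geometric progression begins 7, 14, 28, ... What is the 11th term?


aₙ = a₁·r^(n-1)
= 7×2^10
= 7×1024
= 7168

a_11 = 7168


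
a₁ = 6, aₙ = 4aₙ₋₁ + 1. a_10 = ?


Computing step by step:
a_1 = 6
a_2 = 25
a_3 = 101
a_4 = 405
a_5 = 1621
a_6 = 6485
a_7 = 25941
a_8 = 103765
a_9 = 415061
a_10 = 1660245


a_10 = 1660245


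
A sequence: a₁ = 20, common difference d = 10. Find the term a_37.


aₙ = a₁ + (n-1)d
= 20 + (37-1)×10
= 20 + 360
= 380

a_37 = 380


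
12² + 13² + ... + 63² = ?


Σₖ₌12^63 k² = Σₖ₌₁^63 k² − Σₖ₌₁^11 k²
= 63·64·127/6 − 11·12·23/6
= 85344 − 506 = 84838

Σk² = 84838


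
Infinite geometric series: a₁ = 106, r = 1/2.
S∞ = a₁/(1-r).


S∞ = a₁/(1-r) = 106/(1 - 1/2)
= 106/(1/2)
= 212

S∞ = 212


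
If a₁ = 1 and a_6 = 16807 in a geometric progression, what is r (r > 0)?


r^(n-1) = aₙ/a₁
r^5 = 16807/1 = 16807
r = 16807^(1/5)
= 7

r = 7


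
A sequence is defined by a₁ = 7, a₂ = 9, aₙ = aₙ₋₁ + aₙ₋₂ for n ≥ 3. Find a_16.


Computing iteratively: 7, 9, 16, 25, 41, 66, 107, 173, 280, 453, 733, 1186, ...
a_16 = 8129

a_16 = 8129


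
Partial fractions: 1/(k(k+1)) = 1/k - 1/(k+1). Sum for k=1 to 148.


1/(k(k+1)) = 1/k - 1/(k+1) (partial fractions)
Telescoping: Σ = 1 - 1/149 = 148/149

Sum = 148/149


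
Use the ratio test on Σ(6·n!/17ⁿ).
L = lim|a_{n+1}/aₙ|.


aₙ = 6·n!/17^n
a_{n+1}/aₙ = (n+1)!/17^(n+1) × 17^n/n!  (constant 6 cancels)
= (n+1)/17
L = lim(n→∞) (n+1)/17 = ∞
L > 1 → series DIVERGES

Diverges (ratio test: L = ∞ > 1)


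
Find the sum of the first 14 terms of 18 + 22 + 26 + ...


aₙ = 18 + (14-1)×4 = 70
Sₙ = n(a₁+aₙ)/2 = 14×(18+70)/2
= 14×88/2 = 616

S_14 = 616


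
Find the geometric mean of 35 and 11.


GM = √(35×11) = √385 = 19.6214

GM = 19.6214


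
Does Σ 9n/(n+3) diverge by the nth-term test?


lim(n→∞) 9n/(n+3) = 9/1 = 9  (divide numerator and denominator by n)
lim aₙ = 9 ≠ 0 → series DIVERGES

Diverges (lim aₙ = 9 ≠ 0)


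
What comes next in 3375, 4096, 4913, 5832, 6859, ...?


Pattern: perfect cubes: n³
Terms: 3375, 4096, 4913, 5832, 6859
Next term = 8000

Next term = 8000


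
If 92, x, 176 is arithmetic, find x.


AM = (92 + 176)/2 = 268/2 = 134

AM = 134


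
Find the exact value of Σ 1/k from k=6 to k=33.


Σₖ₌6^33 1/k = 1/6 + 1/7 + 1/8 + ... + 1/33
= 23701413189829/13127595717600
≈ 1.8055

Sum = 23701413189829/13127595717600 ≈ 1.8055


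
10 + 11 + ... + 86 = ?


Σₖ₌10^86 k = Σₖ₌₁^86 k − Σₖ₌₁^9 k
= 86·87/2 − 9·10/2
= 3741 − 45 = 3696

Σk = 3696


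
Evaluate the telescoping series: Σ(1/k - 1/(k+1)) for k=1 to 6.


Telescoping: adjacent terms cancel.
= 1/1 - 1/7
= 1 - 1/7 = 6/7

Sum = 6/7


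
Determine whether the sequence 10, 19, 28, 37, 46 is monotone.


Differences: 9, 9, 9, 9
All differences > 0 → strictly INCREASING

Monotonically increasing


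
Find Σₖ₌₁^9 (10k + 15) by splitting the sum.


Σ(10k+15) = 10·Σk + 15·n
= 10·45 + 15·9
= 450 + 135 = 585

Σ = 585


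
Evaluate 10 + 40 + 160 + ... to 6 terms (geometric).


Sₙ = 10×(4^6 - 1)/(4 - 1)
= 10×(4096 - 1)/3
= 10×4095/3
= 13650

S_6 = 13650


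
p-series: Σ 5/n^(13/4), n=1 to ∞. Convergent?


p-series test: Σ c/n^p converges if p > 1, diverges if p ≤ 1 (constant c > 0 doesn't affect convergence).
p = 13/4
13/4 > 1 → CONVERGES

Converges (p = 13/4 > 1)


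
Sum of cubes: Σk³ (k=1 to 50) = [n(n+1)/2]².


n(n+1)/2 = 50×51/2 = 1275
Σk³ = 1275² = 1625625

Σk³ = 1625625


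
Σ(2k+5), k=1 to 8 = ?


Σ(2k+5) = 2·Σk + 5·n
= 2·36 + 5·8
= 72 + 40 = 112

Σ = 112


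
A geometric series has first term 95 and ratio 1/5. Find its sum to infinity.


S∞ = a₁/(1-r) = 95/(1 - 1/5)
= 95/(4/5)
= 475/4

S∞ = 475/4


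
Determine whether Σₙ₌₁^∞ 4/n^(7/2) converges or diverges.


p-series test: Σ c/n^p converges if p > 1, diverges if p ≤ 1 (constant c > 0 doesn't affect convergence).
p = 7/2
7/2 > 1 → CONVERGES

Converges (p = 7/2 > 1)


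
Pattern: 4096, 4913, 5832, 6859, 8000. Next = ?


Pattern: perfect cubes: n³
Terms: 4096, 4913, 5832, 6859, 8000
Next term = 9261

Next term = 9261


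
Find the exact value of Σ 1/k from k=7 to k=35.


Σₖ₌7^35 1/k = 1/7 + 1/8 + 1/9 + ... + 1/35
= 22274660489989/13127595717600
≈ 1.6968

Sum = 22274660489989/13127595717600 ≈ 1.6968


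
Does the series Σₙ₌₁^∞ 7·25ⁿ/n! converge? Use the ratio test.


aₙ = 7·25^n/n!
a_{n+1}/aₙ = 25^(n+1)/(n+1)! × n!/25^n  (constant 7 cancels)
= 25/(n+1)
L = lim(n→∞) 25/(n+1) = 0
L < 1 → series CONVERGES

Converges (ratio test: L = 0 < 1)


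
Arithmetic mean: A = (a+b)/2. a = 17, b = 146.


AM = (17 + 146)/2 = 163/2 = 81.5

AM = 81.5


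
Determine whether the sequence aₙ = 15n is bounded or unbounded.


aₙ = 15n → as n→∞, aₙ→∞
No finite upper bound exists
The sequence is UNBOUNDED

Unbounded (aₙ → ∞ as n → ∞)


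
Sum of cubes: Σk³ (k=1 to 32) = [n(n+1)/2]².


n(n+1)/2 = 32×33/2 = 528
Σk³ = 528² = 278784

Σk³ = 278784


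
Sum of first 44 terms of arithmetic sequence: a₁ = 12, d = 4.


aₙ = 12 + (44-1)×4 = 184
Sₙ = n(a₁+aₙ)/2 = 44×(12+184)/2
= 44×196/2 = 4312

S_44 = 4312


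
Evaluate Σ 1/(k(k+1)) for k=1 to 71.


1/(k(k+1)) = 1/k - 1/(k+1) (partial fractions)
Telescoping: Σ = 1 - 1/72 = 71/72

Sum = 71/72


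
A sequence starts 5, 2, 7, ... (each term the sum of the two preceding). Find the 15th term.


Computing iteratively: 5, 2, 7, 9, 16, 25, 41, 66, 107, 173, 280, 453, ...
a_15 = 1919

a_15 = 1919


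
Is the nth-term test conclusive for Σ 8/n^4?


lim(n→∞) 8/n^4 = 0
lim aₙ = 0 → nth-term test is INCONCLUSIVE
(Need other tests; this is actually a convergent p-series with p=4 > 1)

Inconclusive (lim aₙ = 0; need another test)


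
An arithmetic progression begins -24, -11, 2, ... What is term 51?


aₙ = a₁ + (n-1)d
= -24 + (51-1)×13
= -24 + 650
= 626

a_51 = 626


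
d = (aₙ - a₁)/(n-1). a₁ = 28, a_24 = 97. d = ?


d = (aₙ - a₁)/(n-1)
= (97 - 28)/(24-1)
= 69/23 = 3

d = 3


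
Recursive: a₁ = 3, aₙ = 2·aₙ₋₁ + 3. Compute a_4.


Computing step by step:
a_1 = 3
a_2 = 9
a_3 = 21
a_4 = 45


a_4 = 45


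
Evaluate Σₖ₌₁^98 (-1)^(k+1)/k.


S = 1 - 1/2 + 1/3 - 1/4 + 1/5 - 1/6 + 1/7 - 1/8 ± ...
= 0.6881
(Full series converges to +ln(2) ≈ +0.6931)

S_98 = 0.6881


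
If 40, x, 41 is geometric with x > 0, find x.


GM = √(40×41) = √1640 = 40.4969

GM = 40.4969


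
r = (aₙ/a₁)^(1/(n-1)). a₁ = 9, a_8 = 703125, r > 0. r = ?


r^(n-1) = aₙ/a₁
r^7 = 703125/9 = 78125
r = 78125^(1/7)
= 5

r = 5


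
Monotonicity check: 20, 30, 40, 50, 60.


Differences: 10, 10, 10, 10
All differences > 0 → strictly INCREASING

Monotonically increasing


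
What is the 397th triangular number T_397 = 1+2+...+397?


n(n+1)/2 = 397×398/2 = 158006/2 = 79003

Σk = 79003


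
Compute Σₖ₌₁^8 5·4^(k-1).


Sₙ = 5×(4^8 - 1)/(4 - 1)
= 5×(65536 - 1)/3
= 5×65535/3
= 109225

S_8 = 109225


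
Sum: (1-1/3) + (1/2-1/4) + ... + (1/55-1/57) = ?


Telescoping with gap 2: two head and two tail terms survive.
= (1 + 1/2) - (1/56 + 1/57)
= 3/2 - 1/56 - 1/57 = 4675/3192

Sum = 4675/3192


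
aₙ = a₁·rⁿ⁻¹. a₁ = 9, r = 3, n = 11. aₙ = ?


aₙ = a₁·r^(n-1)
= 9×3^10
= 9×59049
= 531441

a_11 = 531441


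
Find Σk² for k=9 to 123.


Σₖ₌9^123 k² = Σₖ₌₁^123 k² − Σₖ₌₁^8 k²
= 123·124·247/6 − 8·9·17/6
= 627874 − 204 = 627670

Σk² = 627670


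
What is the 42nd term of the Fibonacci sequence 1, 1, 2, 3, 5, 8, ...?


Fibonacci sequence: 1, 1, 2, 3, 5, 8, 13, 21, 34, 55, 89, ...
F(42) = 267914296

F(42) = 267914296


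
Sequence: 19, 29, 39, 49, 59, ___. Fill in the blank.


Pattern: arithmetic (d=10)
Terms: 19, 29, 39, 49, 59
Next term = 69

Next term = 69


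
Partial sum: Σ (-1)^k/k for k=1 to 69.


S = -1 + 1/2 - 1/3 + 1/4 - 1/5 + 1/6 - 1/7 + 1/8 ± ...
= -0.7003
(Full series converges to -ln(2) ≈ -0.6931)

S_69 = -0.7003


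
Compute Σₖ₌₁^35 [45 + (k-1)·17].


aₙ = 45 + (35-1)×17 = 623
Sₙ = n(a₁+aₙ)/2 = 35×(45+623)/2
= 35×668/2 = 11690

S_35 = 11690


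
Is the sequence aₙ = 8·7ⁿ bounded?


aₙ = 8·7ⁿ → as n→∞, aₙ→∞ (since base 7 > 1)
No finite upper bound exists
The sequence is UNBOUNDED

Unbounded (aₙ → ∞ as n → ∞)


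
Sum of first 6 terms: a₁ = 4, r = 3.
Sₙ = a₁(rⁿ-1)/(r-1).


Sₙ = 4×(3^6 - 1)/(3 - 1)
= 4×(729 - 1)/2
= 4×728/2
= 1456

S_6 = 1456


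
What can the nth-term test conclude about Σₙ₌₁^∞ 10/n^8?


lim(n→∞) 10/n^8 = 0
lim aₙ = 0 → nth-term test is INCONCLUSIVE
(Need other tests; this is actually a convergent p-series with p=8 > 1)

Inconclusive (lim aₙ = 0; need another test)


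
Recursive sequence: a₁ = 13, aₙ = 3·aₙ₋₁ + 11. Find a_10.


Computing step by step:
a_1 = 13
a_2 = 50
a_3 = 161
a_4 = 494
a_5 = 1493
a_6 = 4490
a_7 = 13481
a_8 = 40454
a_9 = 121373
a_10 = 364130


a_10 = 364130


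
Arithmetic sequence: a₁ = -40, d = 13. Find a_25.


aₙ = a₁ + (n-1)d
= -40 + (25-1)×13
= -40 + 312
= 272

a_25 = 272


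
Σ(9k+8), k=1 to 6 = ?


Σ(9k+8) = 9·Σk + 8·n
= 9·21 + 8·6
= 189 + 48 = 237

Σ = 237


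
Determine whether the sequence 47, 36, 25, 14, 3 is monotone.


Differences: -11, -11, -11, -11
All differences < 0 → strictly DECREASING

Monotonically decreasing


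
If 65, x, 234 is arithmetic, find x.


AM = (65 + 234)/2 = 299/2 = 149.5

AM = 149.5


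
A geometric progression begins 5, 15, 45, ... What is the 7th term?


aₙ = a₁·r^(n-1)
= 5×3^6
= 5×729
= 3645

a_7 = 3645


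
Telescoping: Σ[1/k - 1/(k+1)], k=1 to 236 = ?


Telescoping: adjacent terms cancel.
= 1/1 - 1/237
= 1 - 1/237 = 236/237

Sum = 236/237


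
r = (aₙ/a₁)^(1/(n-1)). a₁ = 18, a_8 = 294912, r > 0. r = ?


r^(n-1) = aₙ/a₁
r^7 = 294912/18 = 16384
r = 16384^(1/7)
= 4

r = 4


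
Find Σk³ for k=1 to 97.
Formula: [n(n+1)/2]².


n(n+1)/2 = 97×98/2 = 4753
Σk³ = 4753² = 22591009

Σk³ = 22591009


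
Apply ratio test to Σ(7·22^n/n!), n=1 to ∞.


aₙ = 7·22^n/n!
a_{n+1}/aₙ = 22^(n+1)/(n+1)! × n!/22^n  (constant 7 cancels)
= 22/(n+1)
L = lim(n→∞) 22/(n+1) = 0
L < 1 → series CONVERGES

Converges (ratio test: L = 0 < 1)


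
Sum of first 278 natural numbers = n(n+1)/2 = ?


n(n+1)/2 = 278×279/2 = 77562/2 = 38781

Σk = 38781


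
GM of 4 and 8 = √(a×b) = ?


GM = √(4×8) = √32 = 5.6569

GM = 5.6569


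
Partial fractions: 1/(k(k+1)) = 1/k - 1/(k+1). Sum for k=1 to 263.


1/(k(k+1)) = 1/k - 1/(k+1) (partial fractions)
Telescoping: Σ = 1 - 1/264 = 263/264

Sum = 263/264


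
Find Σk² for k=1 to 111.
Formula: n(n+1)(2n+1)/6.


n = 111
n(n+1)(2n+1)/6 = 111×112×223/6
= 2772336/6 = 462056

Σk² = 462056


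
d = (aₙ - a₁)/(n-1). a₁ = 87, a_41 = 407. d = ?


d = (aₙ - a₁)/(n-1)
= (407 - 87)/(41-1)
= 320/40 = 8

d = 8


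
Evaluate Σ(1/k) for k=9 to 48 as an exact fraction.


Σₖ₌9^48 1/k = 1/9 + 1/10 + 1/11 + ... + 1/48
= 770750091290411102693/442720643463713815200
≈ 1.7409

Sum = 770750091290411102693/442720643463713815200 ≈ 1.7409


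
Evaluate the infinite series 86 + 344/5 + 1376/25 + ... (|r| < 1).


S∞ = a₁/(1-r) = 86/(1 - 4/5)
= 86/(1/5)
= 430

S∞ = 430


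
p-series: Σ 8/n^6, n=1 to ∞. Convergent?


p-series test: Σ c/n^p converges if p > 1, diverges if p ≤ 1 (constant c > 0 doesn't affect convergence).
p = 6
6 > 1 → CONVERGES

Converges (p = 6 > 1)


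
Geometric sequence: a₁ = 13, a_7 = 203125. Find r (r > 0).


r^(n-1) = aₙ/a₁
r^6 = 203125/13 = 15625
r = 15625^(1/6)
= ±5; taking r > 0 gives r = 5

r = 5


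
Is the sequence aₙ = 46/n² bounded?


a₁ = 46, a₂ = 46/4, a₃ = 46/9, ...
0 < aₙ ≤ 46 for all n ≥ 1
The sequence IS bounded

Bounded (0 < aₙ ≤ 46)


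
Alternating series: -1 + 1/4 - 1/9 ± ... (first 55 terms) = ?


S = -1 + 1/4 - 1/9 + 1/16 - 1/25 + 1/36 - 1/49 + 1/64 ± ...
= -0.8226
(Full series converges to -π²/12 ≈ -0.8225)

S_55 = -0.8226


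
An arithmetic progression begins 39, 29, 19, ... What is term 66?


aₙ = a₁ + (n-1)d
= 39 + (66-1)×-10
= 39 - 650
= -611

a_66 = -611


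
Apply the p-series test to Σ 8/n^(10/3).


p-series test: Σ c/n^p converges if p > 1, diverges if p ≤ 1 (constant c > 0 doesn't affect convergence).
p = 10/3
10/3 > 1 → CONVERGES

Converges (p = 10/3 > 1)


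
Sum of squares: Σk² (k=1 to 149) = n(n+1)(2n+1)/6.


n = 149
n(n+1)(2n+1)/6 = 149×150×299/6
= 6682650/6 = 1113775

Σk² = 1113775


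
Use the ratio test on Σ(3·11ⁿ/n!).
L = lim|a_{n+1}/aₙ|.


aₙ = 3·11^n/n!
a_{n+1}/aₙ = 11^(n+1)/(n+1)! × n!/11^n  (constant 3 cancels)
= 11/(n+1)
L = lim(n→∞) 11/(n+1) = 0
L < 1 → series CONVERGES

Converges (ratio test: L = 0 < 1)


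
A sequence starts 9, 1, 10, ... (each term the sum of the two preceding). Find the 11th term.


Computing iteratively: 9, 1, 10, 11, 21, 32, 53, 85, 138, 223, 361
a_11 = 361

a_11 = 361


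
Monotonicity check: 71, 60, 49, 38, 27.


Differences: -11, -11, -11, -11
All differences < 0 → strictly DECREASING

Monotonically decreasing


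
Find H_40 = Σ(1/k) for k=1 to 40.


H_40 = 1/1 + 1/2 + 1/3 + ... + 1/40
= 2078178381193813/485721041551200
≈ 4.2785

H_40 = 2078178381193813/485721041551200 ≈ 4.2785


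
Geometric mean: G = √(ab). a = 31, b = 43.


GM = √(31×43) = √1333 = 36.5103

GM = 36.5103


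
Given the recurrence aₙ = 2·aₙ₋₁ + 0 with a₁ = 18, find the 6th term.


Computing step by step:
a_1 = 18
a_2 = 36
a_3 = 72
a_4 = 144
a_5 = 288
a_6 = 576


a_6 = 576


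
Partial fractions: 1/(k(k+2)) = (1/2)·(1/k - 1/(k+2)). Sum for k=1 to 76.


1/(k(k+2)) = (1/2)·(1/k - 1/(k+2)) (partial fractions)
Telescoping: Σ = (1/2)·(1 + 1/2 - 1/77 - 1/78) = 4427/6006

Sum = 4427/6006


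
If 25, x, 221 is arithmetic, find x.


AM = (25 + 221)/2 = 246/2 = 123

AM = 123


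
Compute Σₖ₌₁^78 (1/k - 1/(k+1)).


Telescoping: adjacent terms cancel.
= 1/1 - 1/79
= 1 - 1/79 = 78/79

Sum = 78/79


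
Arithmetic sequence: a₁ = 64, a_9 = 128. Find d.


d = (aₙ - a₁)/(n-1)
= (128 - 64)/(9-1)
= 64/8 = 8

d = 8


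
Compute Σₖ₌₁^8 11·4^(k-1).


Sₙ = 11×(4^8 - 1)/(4 - 1)
= 11×(65536 - 1)/3
= 11×65535/3
= 240295

S_8 = 240295


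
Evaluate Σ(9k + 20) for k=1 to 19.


Σ(9k+20) = 9·Σk + 20·n
= 9·190 + 20·19
= 1710 + 380 = 2090

Σ = 2090


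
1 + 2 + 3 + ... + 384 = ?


n(n+1)/2 = 384×385/2 = 147840/2 = 73920

Σk = 73920


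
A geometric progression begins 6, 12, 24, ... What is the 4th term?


aₙ = a₁·r^(n-1)
= 6×2^3
= 6×8
= 48

a_4 = 48


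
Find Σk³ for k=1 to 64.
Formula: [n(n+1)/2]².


n(n+1)/2 = 64×65/2 = 2080
Σk³ = 2080² = 4326400

Σk³ = 4326400


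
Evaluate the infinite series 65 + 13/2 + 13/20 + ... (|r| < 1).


S∞ = a₁/(1-r) = 65/(1 - 1/10)
= 65/(9/10)
= 650/9

S∞ = 650/9


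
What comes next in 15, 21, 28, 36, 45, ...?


Pattern: triangular numbers: n(n+1)/2
Terms: 15, 21, 28, 36, 45
Next term = 55

Next term = 55


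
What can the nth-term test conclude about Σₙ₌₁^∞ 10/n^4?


lim(n→∞) 10/n^4 = 0
lim aₙ = 0 → nth-term test is INCONCLUSIVE
(Need other tests; this is actually a convergent p-series with p=4 > 1)

Inconclusive (lim aₙ = 0; need another test)


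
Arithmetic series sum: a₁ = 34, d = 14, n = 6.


aₙ = 34 + (6-1)×14 = 104
Sₙ = n(a₁+aₙ)/2 = 6×(34+104)/2
= 6×138/2 = 414

S_6 = 414


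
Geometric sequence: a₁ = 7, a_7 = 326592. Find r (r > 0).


r^(n-1) = aₙ/a₁
r^6 = 326592/7 = 46656
r = 46656^(1/6)
= ±6; taking r > 0 gives r = 6

r = 6


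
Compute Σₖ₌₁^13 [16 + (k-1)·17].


aₙ = 16 + (13-1)×17 = 220
Sₙ = n(a₁+aₙ)/2 = 13×(16+220)/2
= 13×236/2 = 1534

S_13 = 1534


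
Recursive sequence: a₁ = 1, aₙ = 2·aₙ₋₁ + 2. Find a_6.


Computing step by step:
a_1 = 1
a_2 = 4
a_3 = 10
a_4 = 22
a_5 = 46
a_6 = 94


a_6 = 94


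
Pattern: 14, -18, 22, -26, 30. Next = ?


Pattern: alternating sign, magnitude arithmetic (d=4)
Terms: 14, -18, 22, -26, 30
Next term = -34

Next term = -34


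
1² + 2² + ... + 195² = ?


n = 195
n(n+1)(2n+1)/6 = 195×196×391/6
= 14944020/6 = 2490670

Σk² = 2490670


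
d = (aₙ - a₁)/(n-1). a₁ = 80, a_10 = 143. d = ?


d = (aₙ - a₁)/(n-1)
= (143 - 80)/(10-1)
= 63/9 = 7

d = 7


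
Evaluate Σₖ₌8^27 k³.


Σₖ₌8^27 k³ = [27·28/2]² − [7·8/2]²
= 142884 − 784 = 142100

Σk³ = 142100


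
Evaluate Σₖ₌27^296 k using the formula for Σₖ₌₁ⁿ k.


Σₖ₌27^296 k = Σₖ₌₁^296 k − Σₖ₌₁^26 k
= 296·297/2 − 26·27/2
= 43956 − 351 = 43605

Σk = 43605


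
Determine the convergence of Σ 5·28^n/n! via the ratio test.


aₙ = 5·28^n/n!
a_{n+1}/aₙ = 28^(n+1)/(n+1)! × n!/28^n  (constant 5 cancels)
= 28/(n+1)
L = lim(n→∞) 28/(n+1) = 0
L < 1 → series CONVERGES

Converges (ratio test: L = 0 < 1)


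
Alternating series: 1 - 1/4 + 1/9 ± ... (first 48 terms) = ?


S = 1 - 1/4 + 1/9 - 1/16 + 1/25 - 1/36 + 1/49 - 1/64 ± ...
= 0.8223
(Full series converges to +π²/12 ≈ +0.8225)

S_48 = 0.8223


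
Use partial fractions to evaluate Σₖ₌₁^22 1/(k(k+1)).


1/(k(k+1)) = 1/k - 1/(k+1) (partial fractions)
Telescoping: Σ = 1 - 1/23 = 22/23

Sum = 22/23


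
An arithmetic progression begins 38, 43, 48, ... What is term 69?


aₙ = a₁ + (n-1)d
= 38 + (69-1)×5
= 38 + 340
= 378

a_69 = 378


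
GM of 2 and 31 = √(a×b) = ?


GM = √(2×31) = √62 = 7.874

GM = 7.874


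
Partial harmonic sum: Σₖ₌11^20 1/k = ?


Σₖ₌11^20 1/k = 1/11 + 1/12 + 1/13 + 1/14 + 1/15 + 1/16 + 1/17 + 1/18 + 1/19 + 1/20
= 155685007/232792560
≈ 0.6688

Sum = 155685007/232792560 ≈ 0.6688


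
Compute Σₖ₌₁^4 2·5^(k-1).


Sₙ = 2×(5^4 - 1)/(5 - 1)
= 2×(625 - 1)/4
= 2×624/4
= 312

S_4 = 312


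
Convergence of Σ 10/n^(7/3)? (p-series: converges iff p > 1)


p-series test: Σ c/n^p converges if p > 1, diverges if p ≤ 1 (constant c > 0 doesn't affect convergence).
p = 7/3
7/3 > 1 → CONVERGES

Converges (p = 7/3 > 1)


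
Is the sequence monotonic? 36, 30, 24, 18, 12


Differences: -6, -6, -6, -6
All differences < 0 → strictly DECREASING

Monotonically decreasing


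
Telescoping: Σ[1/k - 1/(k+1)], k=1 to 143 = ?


Telescoping: adjacent terms cancel.
= 1/1 - 1/144
= 1 - 1/144 = 143/144

Sum = 143/144


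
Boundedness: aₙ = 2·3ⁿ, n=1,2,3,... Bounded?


aₙ = 2·3ⁿ → as n→∞, aₙ→∞ (since base 3 > 1)
No finite upper bound exists
The sequence is UNBOUNDED

Unbounded (aₙ → ∞ as n → ∞)


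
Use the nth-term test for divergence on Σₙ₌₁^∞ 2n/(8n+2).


lim(n→∞) 2n/(8n+2) = 2/8 = 1/4  (divide numerator and denominator by n)
lim aₙ = 1/4 ≠ 0 → series DIVERGES

Diverges (lim aₙ = 1/4 ≠ 0)


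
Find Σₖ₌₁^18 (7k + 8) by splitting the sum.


Σ(7k+8) = 7·Σk + 8·n
= 7·171 + 8·18
= 1197 + 144 = 1341

Σ = 1341


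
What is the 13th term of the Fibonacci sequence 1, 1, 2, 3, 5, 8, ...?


Fibonacci sequence: 1, 1, 2, 3, 5, 8, 13, 21, 34, 55, 89, ...
F(13) = 233

F(13) = 233


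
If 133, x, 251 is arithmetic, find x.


AM = (133 + 251)/2 = 384/2 = 192

AM = 192
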